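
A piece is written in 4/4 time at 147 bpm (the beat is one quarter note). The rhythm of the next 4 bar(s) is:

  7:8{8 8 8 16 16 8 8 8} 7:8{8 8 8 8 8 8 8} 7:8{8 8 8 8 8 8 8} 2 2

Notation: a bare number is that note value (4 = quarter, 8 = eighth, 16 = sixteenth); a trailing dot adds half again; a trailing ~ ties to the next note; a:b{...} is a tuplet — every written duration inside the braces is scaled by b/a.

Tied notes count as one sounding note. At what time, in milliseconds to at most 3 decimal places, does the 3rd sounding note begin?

note 3 onset = 8/7b = 466.472ms

1. 0.0ms @ 0 + 233.236ms (4/7)
2. 233.236ms @ 4/7 + 233.236ms (4/7)
3. 466.472ms @ 8/7 + 233.236ms (4/7)
4. 699.708ms @ 12/7 + 116.618ms (2/7)
5. 816.327ms @ 2 + 116.618ms (2/7)
6. 932.945ms @ 16/7 + 233.236ms (4/7)
7. 1166.181ms @ 20/7 + 233.236ms (4/7)
8. 1399.417ms @ 24/7 + 233.236ms (4/7)
9. 1632.653ms @ 4 + 233.236ms (4/7)
10. 1865.889ms @ 32/7 + 233.236ms (4/7)
11. 2099.125ms @ 36/7 + 233.236ms (4/7)
12. 2332.362ms @ 40/7 + 233.236ms (4/7)
13. 2565.598ms @ 44/7 + 233.236ms (4/7)
14. 2798.834ms @ 48/7 + 233.236ms (4/7)
15. 3032.07ms @ 52/7 + 233.236ms (4/7)
16. 3265.306ms @ 8 + 233.236ms (4/7)
17. 3498.542ms @ 60/7 + 233.236ms (4/7)
18. 3731.778ms @ 64/7 + 233.236ms (4/7)
19. 3965.015ms @ 68/7 + 233.236ms (4/7)
20. 4198.251ms @ 72/7 + 233.236ms (4/7)
21. 4431.487ms @ 76/7 + 233.236ms (4/7)
22. 4664.723ms @ 80/7 + 233.236ms (4/7)
23. 4897.959ms @ 12 + 816.327ms (2)
24. 5714.286ms @ 14 + 816.327ms (2)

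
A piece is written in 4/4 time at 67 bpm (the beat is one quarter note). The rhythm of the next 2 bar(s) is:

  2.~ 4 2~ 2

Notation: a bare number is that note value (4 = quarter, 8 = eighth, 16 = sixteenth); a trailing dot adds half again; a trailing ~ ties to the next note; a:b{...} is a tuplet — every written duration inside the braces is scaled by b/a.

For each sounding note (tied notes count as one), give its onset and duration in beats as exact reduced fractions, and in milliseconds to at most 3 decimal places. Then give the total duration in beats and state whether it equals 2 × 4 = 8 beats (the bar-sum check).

1) 0.0ms=0b +3582.09ms=4b
2) 3582.09ms=4b +3582.09ms=4b
Σ=8b of 8 (67bpm 4/4) — PASS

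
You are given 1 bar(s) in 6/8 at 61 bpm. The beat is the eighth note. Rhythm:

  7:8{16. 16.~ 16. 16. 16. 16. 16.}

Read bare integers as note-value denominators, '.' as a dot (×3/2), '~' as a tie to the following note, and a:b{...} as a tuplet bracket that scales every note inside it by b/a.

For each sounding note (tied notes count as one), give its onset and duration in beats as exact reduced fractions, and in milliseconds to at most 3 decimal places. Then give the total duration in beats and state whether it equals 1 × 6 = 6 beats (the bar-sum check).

1) 0.0ms=0b +843.091ms=6/7b
2) 843.091ms=6/7b +1686.183ms=12/7b
3) 2529.274ms=18/7b +843.091ms=6/7b
4) 3372.365ms=24/7b +843.091ms=6/7b
5) 4215.457ms=30/7b +843.091ms=6/7b
6) 5058.548ms=36/7b +843.091ms=6/7b
Σ=6b of 6 (61bpm 6/8) — PASS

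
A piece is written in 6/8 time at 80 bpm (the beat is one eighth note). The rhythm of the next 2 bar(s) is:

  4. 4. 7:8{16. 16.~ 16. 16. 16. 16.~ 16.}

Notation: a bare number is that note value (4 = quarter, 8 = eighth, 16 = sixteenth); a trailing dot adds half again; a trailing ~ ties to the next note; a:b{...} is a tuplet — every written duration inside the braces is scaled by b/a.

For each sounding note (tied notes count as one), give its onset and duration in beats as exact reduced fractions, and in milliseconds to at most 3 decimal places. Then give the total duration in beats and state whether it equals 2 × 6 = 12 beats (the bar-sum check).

1) 0.0ms=0b +2250.0ms=3b
2) 2250.0ms=3b +2250.0ms=3b
3) 4500.0ms=6b +642.857ms=6/7b
4) 5142.857ms=48/7b +1285.714ms=12/7b
5) 6428.571ms=60/7b +642.857ms=6/7b
6) 7071.429ms=66/7b +642.857ms=6/7b
7) 7714.286ms=72/7b +1285.714ms=12/7b
Σ=12b of 12 (80bpm 6/8) — PASS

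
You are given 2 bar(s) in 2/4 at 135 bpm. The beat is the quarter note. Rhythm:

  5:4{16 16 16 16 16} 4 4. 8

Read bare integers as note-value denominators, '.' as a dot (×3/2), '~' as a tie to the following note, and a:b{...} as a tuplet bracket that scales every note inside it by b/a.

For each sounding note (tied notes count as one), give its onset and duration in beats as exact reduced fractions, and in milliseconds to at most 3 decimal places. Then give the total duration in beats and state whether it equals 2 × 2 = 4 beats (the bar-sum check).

1) 0.0ms=0b +88.889ms=1/5b
2) 88.889ms=1/5b +88.889ms=1/5b
3) 177.778ms=2/5b +88.889ms=1/5b
4) 266.667ms=3/5b +88.889ms=1/5b
5) 355.556ms=4/5b +88.889ms=1/5b
6) 444.444ms=1b +444.444ms=1b
7) 888.889ms=2b +666.667ms=3/2b
8) 1555.556ms=7/2b +222.222ms=1/2b
Σ=4b of 4 (135bpm 2/4) — PASS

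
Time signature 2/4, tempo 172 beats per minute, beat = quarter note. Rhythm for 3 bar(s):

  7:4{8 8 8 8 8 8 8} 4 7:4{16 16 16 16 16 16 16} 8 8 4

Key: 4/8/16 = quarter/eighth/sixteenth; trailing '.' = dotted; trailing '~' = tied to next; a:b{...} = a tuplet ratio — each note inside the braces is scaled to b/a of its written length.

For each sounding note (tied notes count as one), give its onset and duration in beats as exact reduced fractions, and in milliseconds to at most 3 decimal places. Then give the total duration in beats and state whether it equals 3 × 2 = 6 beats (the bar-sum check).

1) 0.0ms=0b +99.668ms=2/7b
2) 99.668ms=2/7b +99.668ms=2/7b
3) 199.336ms=4/7b +99.668ms=2/7b
4) 299.003ms=6/7b +99.668ms=2/7b
5) 398.671ms=8/7b +99.668ms=2/7b
6) 498.339ms=10/7b +99.668ms=2/7b
7) 598.007ms=12/7b +99.668ms=2/7b
8) 697.674ms=2b +348.837ms=1b
9) 1046.512ms=3b +49.834ms=1/7b
10) 1096.346ms=22/7b +49.834ms=1/7b
11) 1146.179ms=23/7b +49.834ms=1/7b
12) 1196.013ms=24/7b +49.834ms=1/7b
13) 1245.847ms=25/7b +49.834ms=1/7b
14) 1295.681ms=26/7b +49.834ms=1/7b
15) 1345.515ms=27/7b +49.834ms=1/7b
16) 1395.349ms=4b +174.419ms=1/2b
17) 1569.767ms=9/2b +174.419ms=1/2b
18) 1744.186ms=5b +348.837ms=1b
Σ=6b of 6 (172bpm 2/4) — PASS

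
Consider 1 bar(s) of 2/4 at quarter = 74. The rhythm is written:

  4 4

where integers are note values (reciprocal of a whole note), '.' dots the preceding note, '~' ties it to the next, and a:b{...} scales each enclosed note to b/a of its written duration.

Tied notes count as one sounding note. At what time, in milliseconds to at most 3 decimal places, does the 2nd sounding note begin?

note 2 onset = 1b = 810.811ms

1. 0.0ms @ 0 + 810.811ms (1)
2. 810.811ms @ 1 + 810.811ms (1)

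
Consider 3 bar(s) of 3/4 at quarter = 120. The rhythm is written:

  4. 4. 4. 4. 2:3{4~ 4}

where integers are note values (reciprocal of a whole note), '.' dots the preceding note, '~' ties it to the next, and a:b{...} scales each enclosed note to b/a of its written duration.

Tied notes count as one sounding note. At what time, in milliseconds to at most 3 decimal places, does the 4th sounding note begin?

1. 0.0ms @ 0 + 750.0ms (3/2)
2. 750.0ms @ 3/2 + 750.0ms (3/2)
3. 1500.0ms @ 3 + 750.0ms (3/2)
4. 2250.0ms @ 9/2 + 750.0ms (3/2)
5. 3000.0ms @ 6 + 1500.0ms (3)

note 4 onset = 9/2b = 2250.0ms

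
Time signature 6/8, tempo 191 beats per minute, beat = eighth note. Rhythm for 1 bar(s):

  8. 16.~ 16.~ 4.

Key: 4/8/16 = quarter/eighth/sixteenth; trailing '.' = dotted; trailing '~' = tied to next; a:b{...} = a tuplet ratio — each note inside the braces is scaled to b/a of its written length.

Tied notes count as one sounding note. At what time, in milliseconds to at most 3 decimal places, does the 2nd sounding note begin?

note 2 onset = 3/2b = 471.204ms

1. 0.0ms @ 0 + 471.204ms (3/2)
2. 471.204ms @ 3/2 + 1413.613ms (9/2)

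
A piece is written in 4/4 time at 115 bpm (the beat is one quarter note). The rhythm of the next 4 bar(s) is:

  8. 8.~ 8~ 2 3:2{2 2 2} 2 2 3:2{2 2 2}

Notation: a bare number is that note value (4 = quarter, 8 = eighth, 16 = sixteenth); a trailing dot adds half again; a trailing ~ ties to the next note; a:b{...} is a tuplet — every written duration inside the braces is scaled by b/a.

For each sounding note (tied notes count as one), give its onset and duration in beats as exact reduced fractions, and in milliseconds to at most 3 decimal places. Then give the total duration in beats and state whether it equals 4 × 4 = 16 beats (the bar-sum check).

1) 0.0ms=0b +391.304ms=3/4b
2) 391.304ms=3/4b +1695.652ms=13/4b
3) 2086.957ms=4b +695.652ms=4/3b
4) 2782.609ms=16/3b +695.652ms=4/3b
5) 3478.261ms=20/3b +695.652ms=4/3b
6) 4173.913ms=8b +1043.478ms=2b
7) 5217.391ms=10b +1043.478ms=2b
8) 6260.87ms=12b +695.652ms=4/3b
9) 6956.522ms=40/3b +695.652ms=4/3b
10) 7652.174ms=44/3b +695.652ms=4/3b
Σ=16b of 16 (115bpm 4/4) — PASS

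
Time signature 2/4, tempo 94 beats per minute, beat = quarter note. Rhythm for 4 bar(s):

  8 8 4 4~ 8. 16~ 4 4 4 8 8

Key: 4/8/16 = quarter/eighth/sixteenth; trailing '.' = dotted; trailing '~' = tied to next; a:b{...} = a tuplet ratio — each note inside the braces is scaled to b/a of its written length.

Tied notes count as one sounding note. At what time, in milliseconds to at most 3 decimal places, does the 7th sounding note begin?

note 7 onset = 6b = 3829.787ms

1. 0.0ms @ 0 + 319.149ms (1/2)
2. 319.149ms @ 1/2 + 319.149ms (1/2)
3. 638.298ms @ 1 + 638.298ms (1)
4. 1276.596ms @ 2 + 1117.021ms (7/4)
5. 2393.617ms @ 15/4 + 797.872ms (5/4)
6. 3191.489ms @ 5 + 638.298ms (1)
7. 3829.787ms @ 6 + 638.298ms (1)
8. 4468.085ms @ 7 + 319.149ms (1/2)
9. 4787.234ms @ 15/2 + 319.149ms (1/2)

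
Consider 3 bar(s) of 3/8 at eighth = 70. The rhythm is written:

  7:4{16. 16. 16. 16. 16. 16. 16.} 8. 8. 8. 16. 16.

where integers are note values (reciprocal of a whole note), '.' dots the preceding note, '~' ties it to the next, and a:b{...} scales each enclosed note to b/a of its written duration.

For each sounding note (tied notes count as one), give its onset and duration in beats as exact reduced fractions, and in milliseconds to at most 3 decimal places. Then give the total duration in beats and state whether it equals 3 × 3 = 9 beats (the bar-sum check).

1) 0.0ms=0b +367.347ms=3/7b
2) 367.347ms=3/7b +367.347ms=3/7b
3) 734.694ms=6/7b +367.347ms=3/7b
4) 1102.041ms=9/7b +367.347ms=3/7b
5) 1469.388ms=12/7b +367.347ms=3/7b
6) 1836.735ms=15/7b +367.347ms=3/7b
7) 2204.082ms=18/7b +367.347ms=3/7b
8) 2571.429ms=3b +1285.714ms=3/2b
9) 3857.143ms=9/2b +1285.714ms=3/2b
10) 5142.857ms=6b +1285.714ms=3/2b
11) 6428.571ms=15/2b +642.857ms=3/4b
12) 7071.429ms=33/4b +642.857ms=3/4b
Σ=9b of 9 (70bpm 3/8) — PASS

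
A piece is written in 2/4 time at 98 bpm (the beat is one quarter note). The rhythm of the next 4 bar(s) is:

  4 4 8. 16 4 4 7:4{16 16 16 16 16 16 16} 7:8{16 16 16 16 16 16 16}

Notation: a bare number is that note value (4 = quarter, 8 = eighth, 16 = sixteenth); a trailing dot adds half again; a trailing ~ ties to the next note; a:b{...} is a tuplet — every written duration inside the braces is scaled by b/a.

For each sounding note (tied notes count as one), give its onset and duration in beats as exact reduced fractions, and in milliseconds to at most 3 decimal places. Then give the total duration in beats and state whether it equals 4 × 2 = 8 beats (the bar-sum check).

1) 0.0ms=0b +612.245ms=1b
2) 612.245ms=1b +612.245ms=1b
3) 1224.49ms=2b +459.184ms=3/4b
4) 1683.673ms=11/4b +153.061ms=1/4b
5) 1836.735ms=3b +612.245ms=1b
6) 2448.98ms=4b +612.245ms=1b
7) 3061.224ms=5b +87.464ms=1/7b
8) 3148.688ms=36/7b +87.464ms=1/7b
9) 3236.152ms=37/7b +87.464ms=1/7b
10) 3323.615ms=38/7b +87.464ms=1/7b
11) 3411.079ms=39/7b +87.464ms=1/7b
12) 3498.542ms=40/7b +87.464ms=1/7b
13) 3586.006ms=41/7b +87.464ms=1/7b
14) 3673.469ms=6b +174.927ms=2/7b
15) 3848.397ms=44/7b +174.927ms=2/7b
16) 4023.324ms=46/7b +174.927ms=2/7b
17) 4198.251ms=48/7b +174.927ms=2/7b
18) 4373.178ms=50/7b +174.927ms=2/7b
19) 4548.105ms=52/7b +174.927ms=2/7b
20) 4723.032ms=54/7b +174.927ms=2/7b
Σ=8b of 8 (98bpm 2/4) — PASS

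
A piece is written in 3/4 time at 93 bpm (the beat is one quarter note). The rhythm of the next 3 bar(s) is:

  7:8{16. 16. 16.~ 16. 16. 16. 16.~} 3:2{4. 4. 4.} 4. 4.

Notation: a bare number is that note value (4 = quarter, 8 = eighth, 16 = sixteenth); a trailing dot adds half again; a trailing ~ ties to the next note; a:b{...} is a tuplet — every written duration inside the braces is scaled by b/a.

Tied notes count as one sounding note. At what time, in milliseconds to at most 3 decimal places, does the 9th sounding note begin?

1. 0.0ms @ 0 + 276.498ms (3/7)
2. 276.498ms @ 3/7 + 276.498ms (3/7)
3. 552.995ms @ 6/7 + 552.995ms (6/7)
4. 1105.991ms @ 12/7 + 276.498ms (3/7)
5. 1382.488ms @ 15/7 + 276.498ms (3/7)
6. 1658.986ms @ 18/7 + 921.659ms (10/7)
7. 2580.645ms @ 4 + 645.161ms (1)
8. 3225.806ms @ 5 + 645.161ms (1)
9. 3870.968ms @ 6 + 967.742ms (3/2)
10. 4838.71ms @ 15/2 + 967.742ms (3/2)

note 9 onset = 6b = 3870.968ms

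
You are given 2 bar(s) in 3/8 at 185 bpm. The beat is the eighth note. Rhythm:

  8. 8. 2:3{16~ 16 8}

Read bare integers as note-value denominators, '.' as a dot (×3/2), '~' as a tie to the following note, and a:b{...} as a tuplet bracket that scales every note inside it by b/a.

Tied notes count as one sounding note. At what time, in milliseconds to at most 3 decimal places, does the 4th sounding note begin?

note 4 onset = 9/2b = 1459.459ms

1. 0.0ms @ 0 + 486.486ms (3/2)
2. 486.486ms @ 3/2 + 486.486ms (3/2)
3. 972.973ms @ 3 + 486.486ms (3/2)
4. 1459.459ms @ 9/2 + 486.486ms (3/2)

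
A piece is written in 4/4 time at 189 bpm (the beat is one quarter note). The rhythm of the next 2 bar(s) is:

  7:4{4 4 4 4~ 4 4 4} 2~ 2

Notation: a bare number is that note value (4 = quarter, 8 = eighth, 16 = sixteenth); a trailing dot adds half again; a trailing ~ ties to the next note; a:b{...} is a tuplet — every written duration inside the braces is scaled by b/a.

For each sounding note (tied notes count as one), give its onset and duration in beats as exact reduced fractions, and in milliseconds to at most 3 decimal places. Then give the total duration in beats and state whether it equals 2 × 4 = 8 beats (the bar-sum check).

1) 0.0ms=0b +181.406ms=4/7b
2) 181.406ms=4/7b +181.406ms=4/7b
3) 362.812ms=8/7b +181.406ms=4/7b
4) 544.218ms=12/7b +362.812ms=8/7b
5) 907.029ms=20/7b +181.406ms=4/7b
6) 1088.435ms=24/7b +181.406ms=4/7b
7) 1269.841ms=4b +1269.841ms=4b
Σ=8b of 8 (189bpm 4/4) — PASS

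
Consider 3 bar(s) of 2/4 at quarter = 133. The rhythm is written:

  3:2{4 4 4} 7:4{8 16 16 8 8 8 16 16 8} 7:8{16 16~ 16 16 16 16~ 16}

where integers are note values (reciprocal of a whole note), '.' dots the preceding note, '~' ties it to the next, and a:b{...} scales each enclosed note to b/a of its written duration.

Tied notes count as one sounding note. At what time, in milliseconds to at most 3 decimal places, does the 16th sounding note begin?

1. 0.0ms @ 0 + 300.752ms (2/3)
2. 300.752ms @ 2/3 + 300.752ms (2/3)
3. 601.504ms @ 4/3 + 300.752ms (2/3)
4. 902.256ms @ 2 + 128.894ms (2/7)
5. 1031.149ms @ 16/7 + 64.447ms (1/7)
6. 1095.596ms @ 17/7 + 64.447ms (1/7)
7. 1160.043ms @ 18/7 + 128.894ms (2/7)
8. 1288.937ms @ 20/7 + 128.894ms (2/7)
9. 1417.83ms @ 22/7 + 128.894ms (2/7)
10. 1546.724ms @ 24/7 + 64.447ms (1/7)
11. 1611.171ms @ 25/7 + 64.447ms (1/7)
12. 1675.618ms @ 26/7 + 128.894ms (2/7)
13. 1804.511ms @ 4 + 128.894ms (2/7)
14. 1933.405ms @ 30/7 + 257.787ms (4/7)
15. 2191.192ms @ 34/7 + 128.894ms (2/7)
16. 2320.086ms @ 36/7 + 128.894ms (2/7)
17. 2448.98ms @ 38/7 + 257.787ms (4/7)

note 16 onset = 36/7b = 2320.086ms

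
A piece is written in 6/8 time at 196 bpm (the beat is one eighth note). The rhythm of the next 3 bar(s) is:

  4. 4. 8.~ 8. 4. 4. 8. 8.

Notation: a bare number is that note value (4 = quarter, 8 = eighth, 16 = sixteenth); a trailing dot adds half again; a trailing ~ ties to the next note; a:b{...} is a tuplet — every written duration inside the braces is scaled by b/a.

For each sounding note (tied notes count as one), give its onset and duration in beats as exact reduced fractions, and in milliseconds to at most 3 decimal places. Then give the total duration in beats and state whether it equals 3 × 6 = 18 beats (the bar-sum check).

1) 0.0ms=0b +918.367ms=3b
2) 918.367ms=3b +918.367ms=3b
3) 1836.735ms=6b +918.367ms=3b
4) 2755.102ms=9b +918.367ms=3b
5) 3673.469ms=12b +918.367ms=3b
6) 4591.837ms=15b +459.184ms=3/2b
7) 5051.02ms=33/2b +459.184ms=3/2b
Σ=18b of 18 (196bpm 6/8) — PASS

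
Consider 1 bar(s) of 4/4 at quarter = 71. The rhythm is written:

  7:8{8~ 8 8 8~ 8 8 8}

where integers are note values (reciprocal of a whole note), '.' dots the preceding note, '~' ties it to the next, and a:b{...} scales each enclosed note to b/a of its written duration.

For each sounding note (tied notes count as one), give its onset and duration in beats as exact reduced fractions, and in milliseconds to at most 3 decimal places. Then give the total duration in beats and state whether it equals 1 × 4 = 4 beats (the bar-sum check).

1) 0.0ms=0b +965.795ms=8/7b
2) 965.795ms=8/7b +482.897ms=4/7b
3) 1448.692ms=12/7b +965.795ms=8/7b
4) 2414.487ms=20/7b +482.897ms=4/7b
5) 2897.384ms=24/7b +482.897ms=4/7b
Σ=4b of 4 (71bpm 4/4) — PASS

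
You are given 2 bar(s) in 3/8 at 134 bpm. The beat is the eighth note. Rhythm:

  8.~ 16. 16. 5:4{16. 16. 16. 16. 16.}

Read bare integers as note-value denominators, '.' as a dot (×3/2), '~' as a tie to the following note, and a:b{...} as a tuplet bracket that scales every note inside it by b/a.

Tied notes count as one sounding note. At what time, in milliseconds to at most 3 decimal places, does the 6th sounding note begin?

1. 0.0ms @ 0 + 1007.463ms (9/4)
2. 1007.463ms @ 9/4 + 335.821ms (3/4)
3. 1343.284ms @ 3 + 268.657ms (3/5)
4. 1611.94ms @ 18/5 + 268.657ms (3/5)
5. 1880.597ms @ 21/5 + 268.657ms (3/5)
6. 2149.254ms @ 24/5 + 268.657ms (3/5)
7. 2417.91ms @ 27/5 + 268.657ms (3/5)

note 6 onset = 24/5b = 2149.254ms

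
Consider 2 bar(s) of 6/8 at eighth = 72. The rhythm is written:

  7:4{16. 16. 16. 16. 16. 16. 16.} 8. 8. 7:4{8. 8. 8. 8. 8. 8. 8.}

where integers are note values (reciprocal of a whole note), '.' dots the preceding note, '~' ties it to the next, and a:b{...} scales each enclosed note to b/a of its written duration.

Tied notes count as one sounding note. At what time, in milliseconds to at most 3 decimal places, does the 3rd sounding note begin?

1. 0.0ms @ 0 + 357.143ms (3/7)
2. 357.143ms @ 3/7 + 357.143ms (3/7)
3. 714.286ms @ 6/7 + 357.143ms (3/7)
4. 1071.429ms @ 9/7 + 357.143ms (3/7)
5. 1428.571ms @ 12/7 + 357.143ms (3/7)
6. 1785.714ms @ 15/7 + 357.143ms (3/7)
7. 2142.857ms @ 18/7 + 357.143ms (3/7)
8. 2500.0ms @ 3 + 1250.0ms (3/2)
9. 3750.0ms @ 9/2 + 1250.0ms (3/2)
10. 5000.0ms @ 6 + 714.286ms (6/7)
11. 5714.286ms @ 48/7 + 714.286ms (6/7)
12. 6428.571ms @ 54/7 + 714.286ms (6/7)
13. 7142.857ms @ 60/7 + 714.286ms (6/7)
14. 7857.143ms @ 66/7 + 714.286ms (6/7)
15. 8571.429ms @ 72/7 + 714.286ms (6/7)
16. 9285.714ms @ 78/7 + 714.286ms (6/7)

note 3 onset = 6/7b = 714.286ms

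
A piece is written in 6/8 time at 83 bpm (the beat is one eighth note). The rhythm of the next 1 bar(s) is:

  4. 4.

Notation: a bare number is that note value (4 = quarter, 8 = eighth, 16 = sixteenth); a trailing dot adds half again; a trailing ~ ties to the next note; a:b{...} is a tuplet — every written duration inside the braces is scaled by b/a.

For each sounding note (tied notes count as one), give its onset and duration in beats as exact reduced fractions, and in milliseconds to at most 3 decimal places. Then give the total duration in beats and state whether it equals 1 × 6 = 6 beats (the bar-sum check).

1) 0.0ms=0b +2168.675ms=3b
2) 2168.675ms=3b +2168.675ms=3b
Σ=6b of 6 (83bpm 6/8) — PASS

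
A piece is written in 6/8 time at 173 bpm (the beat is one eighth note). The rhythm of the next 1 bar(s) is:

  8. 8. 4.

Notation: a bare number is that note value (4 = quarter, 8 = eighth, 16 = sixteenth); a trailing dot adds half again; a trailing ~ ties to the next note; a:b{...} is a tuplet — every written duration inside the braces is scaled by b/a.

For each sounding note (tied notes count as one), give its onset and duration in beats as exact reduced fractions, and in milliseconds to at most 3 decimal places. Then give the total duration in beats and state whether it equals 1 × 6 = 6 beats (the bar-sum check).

1) 0.0ms=0b +520.231ms=3/2b
2) 520.231ms=3/2b +520.231ms=3/2b
3) 1040.462ms=3b +1040.462ms=3b
Σ=6b of 6 (173bpm 6/8) — PASS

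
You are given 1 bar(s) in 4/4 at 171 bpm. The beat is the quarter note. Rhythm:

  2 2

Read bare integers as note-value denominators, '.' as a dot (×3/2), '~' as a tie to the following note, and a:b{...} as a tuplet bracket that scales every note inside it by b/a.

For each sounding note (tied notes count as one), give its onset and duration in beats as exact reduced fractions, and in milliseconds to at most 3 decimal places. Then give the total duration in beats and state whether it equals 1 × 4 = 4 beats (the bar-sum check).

1) 0.0ms=0b +701.754ms=2b
2) 701.754ms=2b +701.754ms=2b
Σ=4b of 4 (171bpm 4/4) — PASS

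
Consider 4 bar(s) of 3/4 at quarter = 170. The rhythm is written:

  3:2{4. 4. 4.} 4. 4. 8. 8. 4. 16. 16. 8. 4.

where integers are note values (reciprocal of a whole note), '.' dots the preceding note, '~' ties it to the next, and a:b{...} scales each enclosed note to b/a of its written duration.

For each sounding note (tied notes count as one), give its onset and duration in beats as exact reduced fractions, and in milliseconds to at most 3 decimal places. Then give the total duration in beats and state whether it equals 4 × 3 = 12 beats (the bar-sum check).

1) 0.0ms=0b +352.941ms=1b
2) 352.941ms=1b +352.941ms=1b
3) 705.882ms=2b +352.941ms=1b
4) 1058.824ms=3b +529.412ms=3/2b
5) 1588.235ms=9/2b +529.412ms=3/2b
6) 2117.647ms=6b +264.706ms=3/4b
7) 2382.353ms=27/4b +264.706ms=3/4b
8) 2647.059ms=15/2b +529.412ms=3/2b
9) 3176.471ms=9b +132.353ms=3/8b
10) 3308.824ms=75/8b +132.353ms=3/8b
11) 3441.176ms=39/4b +264.706ms=3/4b
12) 3705.882ms=21/2b +529.412ms=3/2b
Σ=12b of 12 (170bpm 3/4) — PASS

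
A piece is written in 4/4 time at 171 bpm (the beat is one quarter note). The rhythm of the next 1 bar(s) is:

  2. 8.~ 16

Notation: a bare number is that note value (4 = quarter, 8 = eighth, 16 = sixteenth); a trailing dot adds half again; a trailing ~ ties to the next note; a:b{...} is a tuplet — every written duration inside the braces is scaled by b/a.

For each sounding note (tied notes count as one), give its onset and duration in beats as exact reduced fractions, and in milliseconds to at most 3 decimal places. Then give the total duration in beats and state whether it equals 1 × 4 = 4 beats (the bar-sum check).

1) 0.0ms=0b +1052.632ms=3b
2) 1052.632ms=3b +350.877ms=1b
Σ=4b of 4 (171bpm 4/4) — PASS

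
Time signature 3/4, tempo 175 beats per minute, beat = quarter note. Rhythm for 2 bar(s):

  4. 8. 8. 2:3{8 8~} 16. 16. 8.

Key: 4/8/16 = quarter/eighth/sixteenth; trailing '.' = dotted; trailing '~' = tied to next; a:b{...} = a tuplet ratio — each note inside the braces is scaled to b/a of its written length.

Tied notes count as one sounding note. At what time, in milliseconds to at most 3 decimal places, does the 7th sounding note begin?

1. 0.0ms @ 0 + 514.286ms (3/2)
2. 514.286ms @ 3/2 + 257.143ms (3/4)
3. 771.429ms @ 9/4 + 257.143ms (3/4)
4. 1028.571ms @ 3 + 257.143ms (3/4)
5. 1285.714ms @ 15/4 + 385.714ms (9/8)
6. 1671.429ms @ 39/8 + 128.571ms (3/8)
7. 1800.0ms @ 21/4 + 257.143ms (3/4)

note 7 onset = 21/4b = 1800.0ms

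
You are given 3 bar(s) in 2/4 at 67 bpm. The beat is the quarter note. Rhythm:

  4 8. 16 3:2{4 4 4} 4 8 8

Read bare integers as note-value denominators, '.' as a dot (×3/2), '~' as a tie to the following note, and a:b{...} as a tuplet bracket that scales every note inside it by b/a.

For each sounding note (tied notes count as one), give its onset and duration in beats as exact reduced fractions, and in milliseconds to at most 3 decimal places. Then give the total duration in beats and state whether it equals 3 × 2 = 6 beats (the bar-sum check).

1) 0.0ms=0b +895.522ms=1b
2) 895.522ms=1b +671.642ms=3/4b
3) 1567.164ms=7/4b +223.881ms=1/4b
4) 1791.045ms=2b +597.015ms=2/3b
5) 2388.06ms=8/3b +597.015ms=2/3b
6) 2985.075ms=10/3b +597.015ms=2/3b
7) 3582.09ms=4b +895.522ms=1b
8) 4477.612ms=5b +447.761ms=1/2b
9) 4925.373ms=11/2b +447.761ms=1/2b
Σ=6b of 6 (67bpm 2/4) — PASS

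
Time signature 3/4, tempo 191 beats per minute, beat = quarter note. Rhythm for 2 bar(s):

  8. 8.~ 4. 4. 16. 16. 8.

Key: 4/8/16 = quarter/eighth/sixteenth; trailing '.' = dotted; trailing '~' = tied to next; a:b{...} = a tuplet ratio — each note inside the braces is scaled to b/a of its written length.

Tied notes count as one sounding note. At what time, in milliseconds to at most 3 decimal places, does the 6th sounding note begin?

1. 0.0ms @ 0 + 235.602ms (3/4)
2. 235.602ms @ 3/4 + 706.806ms (9/4)
3. 942.408ms @ 3 + 471.204ms (3/2)
4. 1413.613ms @ 9/2 + 117.801ms (3/8)
5. 1531.414ms @ 39/8 + 117.801ms (3/8)
6. 1649.215ms @ 21/4 + 235.602ms (3/4)

note 6 onset = 21/4b = 1649.215ms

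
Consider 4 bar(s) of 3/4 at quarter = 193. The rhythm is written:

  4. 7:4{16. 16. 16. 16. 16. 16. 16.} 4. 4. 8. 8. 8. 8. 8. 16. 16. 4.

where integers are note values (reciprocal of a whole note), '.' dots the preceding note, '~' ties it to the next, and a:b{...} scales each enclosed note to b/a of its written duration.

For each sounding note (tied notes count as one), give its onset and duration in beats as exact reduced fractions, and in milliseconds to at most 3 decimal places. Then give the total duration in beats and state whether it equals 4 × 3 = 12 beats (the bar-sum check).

1) 0.0ms=0b +466.321ms=3/2b
2) 466.321ms=3/2b +66.617ms=3/14b
3) 532.939ms=12/7b +66.617ms=3/14b
4) 599.556ms=27/14b +66.617ms=3/14b
5) 666.173ms=15/7b +66.617ms=3/14b
6) 732.791ms=33/14b +66.617ms=3/14b
7) 799.408ms=18/7b +66.617ms=3/14b
8) 866.025ms=39/14b +66.617ms=3/14b
9) 932.642ms=3b +466.321ms=3/2b
10) 1398.964ms=9/2b +466.321ms=3/2b
11) 1865.285ms=6b +233.161ms=3/4b
12) 2098.446ms=27/4b +233.161ms=3/4b
13) 2331.606ms=15/2b +233.161ms=3/4b
14) 2564.767ms=33/4b +233.161ms=3/4b
15) 2797.927ms=9b +233.161ms=3/4b
16) 3031.088ms=39/4b +116.58ms=3/8b
17) 3147.668ms=81/8b +116.58ms=3/8b
18) 3264.249ms=21/2b +466.321ms=3/2b
Σ=12b of 12 (193bpm 3/4) — PASS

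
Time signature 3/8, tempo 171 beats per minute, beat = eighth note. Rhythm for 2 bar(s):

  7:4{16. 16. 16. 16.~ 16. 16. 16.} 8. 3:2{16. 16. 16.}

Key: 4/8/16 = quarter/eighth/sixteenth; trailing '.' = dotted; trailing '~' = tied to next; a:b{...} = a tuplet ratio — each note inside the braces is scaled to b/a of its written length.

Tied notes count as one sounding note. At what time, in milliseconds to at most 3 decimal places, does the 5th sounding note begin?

note 5 onset = 15/7b = 751.88ms

1. 0.0ms @ 0 + 150.376ms (3/7)
2. 150.376ms @ 3/7 + 150.376ms (3/7)
3. 300.752ms @ 6/7 + 150.376ms (3/7)
4. 451.128ms @ 9/7 + 300.752ms (6/7)
5. 751.88ms @ 15/7 + 150.376ms (3/7)
6. 902.256ms @ 18/7 + 150.376ms (3/7)
7. 1052.632ms @ 3 + 526.316ms (3/2)
8. 1578.947ms @ 9/2 + 175.439ms (1/2)
9. 1754.386ms @ 5 + 175.439ms (1/2)
10. 1929.825ms @ 11/2 + 175.439ms (1/2)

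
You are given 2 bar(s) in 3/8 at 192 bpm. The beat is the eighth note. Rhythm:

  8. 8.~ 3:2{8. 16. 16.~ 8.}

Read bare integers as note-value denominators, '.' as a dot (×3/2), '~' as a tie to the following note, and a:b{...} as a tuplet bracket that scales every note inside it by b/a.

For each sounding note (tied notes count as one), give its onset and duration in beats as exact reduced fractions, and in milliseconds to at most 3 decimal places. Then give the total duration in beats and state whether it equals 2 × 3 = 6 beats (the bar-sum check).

1) 0.0ms=0b +468.75ms=3/2b
2) 468.75ms=3/2b +781.25ms=5/2b
3) 1250.0ms=4b +156.25ms=1/2b
4) 1406.25ms=9/2b +468.75ms=3/2b
Σ=6b of 6 (192bpm 3/8) — PASS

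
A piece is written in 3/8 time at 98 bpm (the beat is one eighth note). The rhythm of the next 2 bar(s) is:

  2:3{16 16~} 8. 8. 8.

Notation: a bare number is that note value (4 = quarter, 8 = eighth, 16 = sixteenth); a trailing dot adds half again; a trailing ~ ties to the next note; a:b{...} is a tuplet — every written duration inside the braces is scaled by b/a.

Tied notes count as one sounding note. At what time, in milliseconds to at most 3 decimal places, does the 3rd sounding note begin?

note 3 onset = 3b = 1836.735ms

1. 0.0ms @ 0 + 459.184ms (3/4)
2. 459.184ms @ 3/4 + 1377.551ms (9/4)
3. 1836.735ms @ 3 + 918.367ms (3/2)
4. 2755.102ms @ 9/2 + 918.367ms (3/2)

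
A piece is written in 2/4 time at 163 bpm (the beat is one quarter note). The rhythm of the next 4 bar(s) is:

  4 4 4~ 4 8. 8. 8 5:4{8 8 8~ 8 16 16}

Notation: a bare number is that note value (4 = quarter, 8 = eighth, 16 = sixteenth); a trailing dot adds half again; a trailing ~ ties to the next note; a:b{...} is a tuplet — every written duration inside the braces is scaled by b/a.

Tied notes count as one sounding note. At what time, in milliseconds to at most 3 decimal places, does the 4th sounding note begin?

note 4 onset = 4b = 1472.393ms

1. 0.0ms @ 0 + 368.098ms (1)
2. 368.098ms @ 1 + 368.098ms (1)
3. 736.196ms @ 2 + 736.196ms (2)
4. 1472.393ms @ 4 + 276.074ms (3/4)
5. 1748.466ms @ 19/4 + 276.074ms (3/4)
6. 2024.54ms @ 11/2 + 184.049ms (1/2)
7. 2208.589ms @ 6 + 147.239ms (2/5)
8. 2355.828ms @ 32/5 + 147.239ms (2/5)
9. 2503.067ms @ 34/5 + 294.479ms (4/5)
10. 2797.546ms @ 38/5 + 73.62ms (1/5)
11. 2871.166ms @ 39/5 + 73.62ms (1/5)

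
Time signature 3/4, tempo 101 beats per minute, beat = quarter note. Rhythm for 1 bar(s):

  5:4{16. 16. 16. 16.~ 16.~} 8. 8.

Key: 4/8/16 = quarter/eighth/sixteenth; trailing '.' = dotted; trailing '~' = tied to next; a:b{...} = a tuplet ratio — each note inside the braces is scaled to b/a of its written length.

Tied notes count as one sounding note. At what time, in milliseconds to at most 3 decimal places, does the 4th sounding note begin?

1. 0.0ms @ 0 + 178.218ms (3/10)
2. 178.218ms @ 3/10 + 178.218ms (3/10)
3. 356.436ms @ 3/5 + 178.218ms (3/10)
4. 534.653ms @ 9/10 + 801.98ms (27/20)
5. 1336.634ms @ 9/4 + 445.545ms (3/4)

note 4 onset = 9/10b = 534.653ms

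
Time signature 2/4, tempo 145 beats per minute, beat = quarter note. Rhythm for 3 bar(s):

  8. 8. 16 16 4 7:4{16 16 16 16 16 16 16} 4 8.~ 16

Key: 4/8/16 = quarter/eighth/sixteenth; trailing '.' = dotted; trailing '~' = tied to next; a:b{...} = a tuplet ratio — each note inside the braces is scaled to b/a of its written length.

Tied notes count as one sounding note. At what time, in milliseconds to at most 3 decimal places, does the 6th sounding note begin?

note 6 onset = 3b = 1241.379ms

1. 0.0ms @ 0 + 310.345ms (3/4)
2. 310.345ms @ 3/4 + 310.345ms (3/4)
3. 620.69ms @ 3/2 + 103.448ms (1/4)
4. 724.138ms @ 7/4 + 103.448ms (1/4)
5. 827.586ms @ 2 + 413.793ms (1)
6. 1241.379ms @ 3 + 59.113ms (1/7)
7. 1300.493ms @ 22/7 + 59.113ms (1/7)
8. 1359.606ms @ 23/7 + 59.113ms (1/7)
9. 1418.719ms @ 24/7 + 59.113ms (1/7)
10. 1477.833ms @ 25/7 + 59.113ms (1/7)
11. 1536.946ms @ 26/7 + 59.113ms (1/7)
12. 1596.059ms @ 27/7 + 59.113ms (1/7)
13. 1655.172ms @ 4 + 413.793ms (1)
14. 2068.966ms @ 5 + 413.793ms (1)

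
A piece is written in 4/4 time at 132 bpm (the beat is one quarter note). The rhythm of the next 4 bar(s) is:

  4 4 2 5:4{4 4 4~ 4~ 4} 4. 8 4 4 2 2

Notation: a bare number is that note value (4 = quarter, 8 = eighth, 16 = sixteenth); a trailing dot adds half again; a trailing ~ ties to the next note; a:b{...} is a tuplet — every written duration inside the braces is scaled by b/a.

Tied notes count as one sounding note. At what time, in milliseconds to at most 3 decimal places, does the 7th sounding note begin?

note 7 onset = 8b = 3636.364ms

1. 0.0ms @ 0 + 454.545ms (1)
2. 454.545ms @ 1 + 454.545ms (1)
3. 909.091ms @ 2 + 909.091ms (2)
4. 1818.182ms @ 4 + 363.636ms (4/5)
5. 2181.818ms @ 24/5 + 363.636ms (4/5)
6. 2545.455ms @ 28/5 + 1090.909ms (12/5)
7. 3636.364ms @ 8 + 681.818ms (3/2)
8. 4318.182ms @ 19/2 + 227.273ms (1/2)
9. 4545.455ms @ 10 + 454.545ms (1)
10. 5000.0ms @ 11 + 454.545ms (1)
11. 5454.545ms @ 12 + 909.091ms (2)
12. 6363.636ms @ 14 + 909.091ms (2)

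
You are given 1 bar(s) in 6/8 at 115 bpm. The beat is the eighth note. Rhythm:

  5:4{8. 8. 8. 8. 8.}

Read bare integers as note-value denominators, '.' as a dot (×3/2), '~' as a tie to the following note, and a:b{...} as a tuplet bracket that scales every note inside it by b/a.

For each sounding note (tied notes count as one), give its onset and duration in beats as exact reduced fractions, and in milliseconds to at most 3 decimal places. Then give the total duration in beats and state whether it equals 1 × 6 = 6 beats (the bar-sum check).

1) 0.0ms=0b +626.087ms=6/5b
2) 626.087ms=6/5b +626.087ms=6/5b
3) 1252.174ms=12/5b +626.087ms=6/5b
4) 1878.261ms=18/5b +626.087ms=6/5b
5) 2504.348ms=24/5b +626.087ms=6/5b
Σ=6b of 6 (115bpm 6/8) — PASS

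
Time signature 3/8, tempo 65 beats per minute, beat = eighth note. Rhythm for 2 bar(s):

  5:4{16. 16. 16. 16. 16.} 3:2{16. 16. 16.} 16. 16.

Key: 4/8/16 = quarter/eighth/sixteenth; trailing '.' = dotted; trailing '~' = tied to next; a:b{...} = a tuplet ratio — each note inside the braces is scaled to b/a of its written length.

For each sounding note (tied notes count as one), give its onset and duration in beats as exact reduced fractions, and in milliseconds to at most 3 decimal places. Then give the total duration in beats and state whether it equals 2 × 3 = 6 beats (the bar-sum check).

1) 0.0ms=0b +553.846ms=3/5b
2) 553.846ms=3/5b +553.846ms=3/5b
3) 1107.692ms=6/5b +553.846ms=3/5b
4) 1661.538ms=9/5b +553.846ms=3/5b
5) 2215.385ms=12/5b +553.846ms=3/5b
6) 2769.231ms=3b +461.538ms=1/2b
7) 3230.769ms=7/2b +461.538ms=1/2b
8) 3692.308ms=4b +461.538ms=1/2b
9) 4153.846ms=9/2b +692.308ms=3/4b
10) 4846.154ms=21/4b +692.308ms=3/4b
Σ=6b of 6 (65bpm 3/8) — PASS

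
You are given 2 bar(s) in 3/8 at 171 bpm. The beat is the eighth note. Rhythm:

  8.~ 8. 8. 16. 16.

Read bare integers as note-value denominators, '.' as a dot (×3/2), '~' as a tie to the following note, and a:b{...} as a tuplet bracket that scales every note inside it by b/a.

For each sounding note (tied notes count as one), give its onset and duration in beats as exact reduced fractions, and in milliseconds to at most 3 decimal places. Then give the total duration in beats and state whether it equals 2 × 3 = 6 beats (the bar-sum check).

1) 0.0ms=0b +1052.632ms=3b
2) 1052.632ms=3b +526.316ms=3/2b
3) 1578.947ms=9/2b +263.158ms=3/4b
4) 1842.105ms=21/4b +263.158ms=3/4b
Σ=6b of 6 (171bpm 3/8) — PASS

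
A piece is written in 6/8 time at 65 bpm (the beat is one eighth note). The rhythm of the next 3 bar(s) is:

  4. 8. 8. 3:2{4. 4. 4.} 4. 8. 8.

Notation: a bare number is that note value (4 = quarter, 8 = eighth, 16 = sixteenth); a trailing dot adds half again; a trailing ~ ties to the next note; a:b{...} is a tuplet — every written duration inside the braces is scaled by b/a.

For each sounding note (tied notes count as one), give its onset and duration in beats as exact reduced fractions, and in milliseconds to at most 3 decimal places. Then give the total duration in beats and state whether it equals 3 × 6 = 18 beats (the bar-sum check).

1) 0.0ms=0b +2769.231ms=3b
2) 2769.231ms=3b +1384.615ms=3/2b
3) 4153.846ms=9/2b +1384.615ms=3/2b
4) 5538.462ms=6b +1846.154ms=2b
5) 7384.615ms=8b +1846.154ms=2b
6) 9230.769ms=10b +1846.154ms=2b
7) 11076.923ms=12b +2769.231ms=3b
8) 13846.154ms=15b +1384.615ms=3/2b
9) 15230.769ms=33/2b +1384.615ms=3/2b
Σ=18b of 18 (65bpm 6/8) — PASS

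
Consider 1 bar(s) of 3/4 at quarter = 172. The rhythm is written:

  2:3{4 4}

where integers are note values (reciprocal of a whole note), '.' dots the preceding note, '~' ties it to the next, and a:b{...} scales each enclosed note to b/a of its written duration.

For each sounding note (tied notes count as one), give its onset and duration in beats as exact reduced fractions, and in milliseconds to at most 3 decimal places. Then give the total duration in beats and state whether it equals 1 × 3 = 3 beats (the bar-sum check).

1) 0.0ms=0b +523.256ms=3/2b
2) 523.256ms=3/2b +523.256ms=3/2b
Σ=3b of 3 (172bpm 3/4) — PASS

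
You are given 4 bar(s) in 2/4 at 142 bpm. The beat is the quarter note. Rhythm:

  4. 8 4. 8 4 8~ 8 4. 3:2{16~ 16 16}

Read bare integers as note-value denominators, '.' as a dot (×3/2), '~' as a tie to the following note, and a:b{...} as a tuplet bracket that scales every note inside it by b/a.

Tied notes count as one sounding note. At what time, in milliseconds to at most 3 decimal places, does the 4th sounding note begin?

note 4 onset = 7/2b = 1478.873ms

1. 0.0ms @ 0 + 633.803ms (3/2)
2. 633.803ms @ 3/2 + 211.268ms (1/2)
3. 845.07ms @ 2 + 633.803ms (3/2)
4. 1478.873ms @ 7/2 + 211.268ms (1/2)
5. 1690.141ms @ 4 + 422.535ms (1)
6. 2112.676ms @ 5 + 422.535ms (1)
7. 2535.211ms @ 6 + 633.803ms (3/2)
8. 3169.014ms @ 15/2 + 140.845ms (1/3)
9. 3309.859ms @ 47/6 + 70.423ms (1/6)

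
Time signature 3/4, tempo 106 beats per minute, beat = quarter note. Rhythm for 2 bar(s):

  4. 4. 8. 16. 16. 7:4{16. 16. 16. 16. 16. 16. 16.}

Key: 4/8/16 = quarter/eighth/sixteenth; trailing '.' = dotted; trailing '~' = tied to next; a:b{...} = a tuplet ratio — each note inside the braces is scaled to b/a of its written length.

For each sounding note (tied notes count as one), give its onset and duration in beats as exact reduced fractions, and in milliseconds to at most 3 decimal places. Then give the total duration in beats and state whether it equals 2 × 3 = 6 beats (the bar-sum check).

1) 0.0ms=0b +849.057ms=3/2b
2) 849.057ms=3/2b +849.057ms=3/2b
3) 1698.113ms=3b +424.528ms=3/4b
4) 2122.642ms=15/4b +212.264ms=3/8b
5) 2334.906ms=33/8b +212.264ms=3/8b
6) 2547.17ms=9/2b +121.294ms=3/14b
7) 2668.464ms=33/7b +121.294ms=3/14b
8) 2789.757ms=69/14b +121.294ms=3/14b
9) 2911.051ms=36/7b +121.294ms=3/14b
10) 3032.345ms=75/14b +121.294ms=3/14b
11) 3153.639ms=39/7b +121.294ms=3/14b
12) 3274.933ms=81/14b +121.294ms=3/14b
Σ=6b of 6 (106bpm 3/4) — PASS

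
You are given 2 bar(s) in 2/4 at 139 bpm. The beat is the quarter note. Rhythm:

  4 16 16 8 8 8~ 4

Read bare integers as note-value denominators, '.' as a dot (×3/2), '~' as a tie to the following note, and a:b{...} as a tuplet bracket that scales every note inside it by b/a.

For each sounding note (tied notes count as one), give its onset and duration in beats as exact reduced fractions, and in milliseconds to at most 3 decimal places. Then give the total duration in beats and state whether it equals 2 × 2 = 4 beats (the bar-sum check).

1) 0.0ms=0b +431.655ms=1b
2) 431.655ms=1b +107.914ms=1/4b
3) 539.568ms=5/4b +107.914ms=1/4b
4) 647.482ms=3/2b +215.827ms=1/2b
5) 863.309ms=2b +215.827ms=1/2b
6) 1079.137ms=5/2b +647.482ms=3/2b
Σ=4b of 4 (139bpm 2/4) — PASS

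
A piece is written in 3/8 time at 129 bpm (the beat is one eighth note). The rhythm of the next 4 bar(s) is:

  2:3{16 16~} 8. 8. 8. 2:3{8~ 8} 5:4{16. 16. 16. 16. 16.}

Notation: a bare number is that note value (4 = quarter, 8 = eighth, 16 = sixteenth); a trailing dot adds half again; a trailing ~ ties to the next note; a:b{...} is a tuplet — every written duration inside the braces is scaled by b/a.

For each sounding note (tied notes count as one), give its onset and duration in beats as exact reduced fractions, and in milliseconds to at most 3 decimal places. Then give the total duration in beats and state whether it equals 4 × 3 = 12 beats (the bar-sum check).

1) 0.0ms=0b +348.837ms=3/4b
2) 348.837ms=3/4b +1046.512ms=9/4b
3) 1395.349ms=3b +697.674ms=3/2b
4) 2093.023ms=9/2b +697.674ms=3/2b
5) 2790.698ms=6b +1395.349ms=3b
6) 4186.047ms=9b +279.07ms=3/5b
7) 4465.116ms=48/5b +279.07ms=3/5b
8) 4744.186ms=51/5b +279.07ms=3/5b
9) 5023.256ms=54/5b +279.07ms=3/5b
10) 5302.326ms=57/5b +279.07ms=3/5b
Σ=12b of 12 (129bpm 3/8) — PASS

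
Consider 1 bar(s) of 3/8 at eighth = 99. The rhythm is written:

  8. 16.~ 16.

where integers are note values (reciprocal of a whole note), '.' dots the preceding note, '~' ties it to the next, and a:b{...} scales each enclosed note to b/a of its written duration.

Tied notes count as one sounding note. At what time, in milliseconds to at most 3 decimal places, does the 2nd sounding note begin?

1. 0.0ms @ 0 + 909.091ms (3/2)
2. 909.091ms @ 3/2 + 909.091ms (3/2)

note 2 onset = 3/2b = 909.091ms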